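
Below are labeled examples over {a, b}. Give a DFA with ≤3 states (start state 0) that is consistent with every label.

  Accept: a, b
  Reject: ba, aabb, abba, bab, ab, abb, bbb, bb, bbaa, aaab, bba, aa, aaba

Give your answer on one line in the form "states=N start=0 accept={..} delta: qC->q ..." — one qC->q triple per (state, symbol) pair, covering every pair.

states=3 start=0 accept={1} delta: 0a->1 0b->1 1a->2 1b->2 2a->2 2b->2

Grow the machine one transition at a time. Run the examples from 0; the earliest place one falls off (shortest prefix, ties alphabetical) gets sent to the lowest-numbered state that keeps every Accept/Reject pair distinguishable — a pair clashes when both reach the same state with identical unread suffix — and to a fresh state only if none does.
a: 0a undefined. 0a->0: no, a/aa meet in 0. Open state 1: 0a->1.
b: 0b undefined. 0b->0: no, a/ba meet in 1. 0b->1: ok.
aa: 1a undefined. 1a->0: no, a/bab meet in 1. 1a->1: no, a/ba meet in 1. Open state 2: 1a->2.
ab: 1b undefined. 1b->0: no, a/abb meet in 1. 1b->1: no, a/ab meet in 1. 1b->2: ok.
aaa: 2a undefined. 2a->0: no, a/bbaa meet in 1. 2a->1: no, a/bba meet in 1. 2a->2: ok.
aab: 2b undefined. 2b->0: no, a/aabb meet in 1. 2b->1: no, a/bab meet in 1. 2b->2: ok.
All examples now run through 3 states with every (state, symbol) defined. Accept strings end in {1}, Reject strings end in {2}; accept={1}.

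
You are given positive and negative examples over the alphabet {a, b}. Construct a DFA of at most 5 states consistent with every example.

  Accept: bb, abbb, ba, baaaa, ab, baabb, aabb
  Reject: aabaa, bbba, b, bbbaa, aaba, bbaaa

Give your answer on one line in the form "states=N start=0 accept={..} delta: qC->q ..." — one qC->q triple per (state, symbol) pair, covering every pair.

states=4 start=0 accept={2,3} delta: 0a->1 0b->1 1a->2 1b->3 2a->0 2b->2 3a->1 3b->2

Grow the machine one transition at a time. Run the examples from 0; the earliest place one falls off (shortest prefix, ties alphabetical) gets sent to the lowest-numbered state that keeps every Accept/Reject pair distinguishable — a pair clashes when both reach the same state with identical unread suffix — and to a fresh state only if none does.
a: 0a undefined. 0a->0: no, ba/aaba meet in 0 with "ba" left. Open state 1: 0a->1.
b: 0b undefined. 0b->0: no, bb/b meet in 0. 0b->1: ok.
aa: 1a undefined. 1a->0: no, ba/aaba meet in 0. 1a->1: no, ba/b meet in 1. Open state 2: 1a->2.
ab: 1b undefined. 1b->0: no, ba/bbba meet in 2. 1b->1: no, bb/b meet in 1. 1b->2: no, baaaa/bbaaa meet in 2 with "aaa" left. Open state 3: 1b->3.
aab: 2b undefined. 2b->0: no, ba/aabaa meet in 2. 2b->1: no, ba/aaba meet in 2. 2b->2: ok.
abb: 3b undefined. 3b->0: no, abbb/bbba meet in 1. 3b->1: no, ba/bbba meet in 2. 3b->2: ok.
baa: 2a undefined. 2a->0: ok.
bba: 3a undefined. 3a->0: no, abbb/bbaaa meet in 2. 3a->1: ok.
All examples now run through 4 states with every (state, symbol) defined. Accept strings end in {2,3}, Reject strings end in {0,1}; accept={2,3}.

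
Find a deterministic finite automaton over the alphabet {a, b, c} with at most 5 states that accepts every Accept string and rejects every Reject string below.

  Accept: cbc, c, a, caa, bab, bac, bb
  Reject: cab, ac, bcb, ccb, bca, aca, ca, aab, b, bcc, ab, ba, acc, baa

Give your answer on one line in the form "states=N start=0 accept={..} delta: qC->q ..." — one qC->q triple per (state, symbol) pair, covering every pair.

Grow the machine one transition at a time. Run the examples from 0; the earliest place one falls off (shortest prefix, ties alphabetical) gets sent to the lowest-numbered state that keeps every Accept/Reject pair distinguishable — a pair clashes when both reach the same state with identical unread suffix — and to a fresh state only if none does.
a: 0a undefined. 0a->0: no, c/ac meet in 0 with "c" left. Open state 1: 0a->1.
b: 0b undefined. 0b->0: no, a/ba meet in 1. 0b->1: no, a/b meet in 1. Open state 2: 0b->2.
c: 0c undefined. 0c->0: no, a/ca meet in 1. 0c->1: ok.
aa: 1a undefined. 1a->0: ok.
ab: 1b undefined. 1b->0: ok.
ac: 1c undefined. 1c->0: no, cbc/aca meet in 1. 1c->1: no, cbc/ac meet in 1. 1c->2: no, bb/ccb meet in 2 with "b" left. Open state 3: 1c->3.
ba: 2a undefined. 2a->0: no, cbc/baa meet in 1. 2a->1: no, cbc/ba meet in 1. 2a->2: ok.
bb: 2b undefined. 2b->0: no, bab/ca meet in 0. 2b->1: ok.
bc: 2c undefined. 2c->0: no, cbc/bca meet in 1. 2c->1: ok.
aca: 3a undefined. 3a->0: ok.
acc: 3c undefined. 3c->0: ok.
ccb: 3b undefined. 3b->0: ok.
All examples now run through 4 states with every (state, symbol) defined. Accept strings end in {1}, Reject strings end in {0,2,3}; accept={1}.

states=4 start=0 accept={1} delta: 0a->1 0b->2 0c->1 1a->0 1b->0 1c->3 2a->2 2b->1 2c->1 3a->0 3b->0 3c->0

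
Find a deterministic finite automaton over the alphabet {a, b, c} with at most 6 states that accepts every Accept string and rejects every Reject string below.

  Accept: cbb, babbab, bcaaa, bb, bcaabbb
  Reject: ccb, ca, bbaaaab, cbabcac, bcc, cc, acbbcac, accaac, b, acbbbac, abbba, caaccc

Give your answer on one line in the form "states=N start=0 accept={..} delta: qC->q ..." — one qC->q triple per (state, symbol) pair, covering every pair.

State merging on the prefix tree: take the shortest (then alphabetical) example prefix whose next move is undefined and point that move at state 0, else 1, else 2, ...; a target is out if some Accept/Reject pair would then sit in one state with the same input left (inseparable). If every existing state is out, open a new one.
a: 0a undefined. 0a->0: ok.
b: 0b undefined. 0b->0: no, babbab/bbaaaab meet in 0. Open state 1: 0b->1.
c: 0c undefined. 0c->0: ok.
ba: 1a undefined. 1a->0: ok.
bb: 1b undefined. 1b->0: no, cbb/ca meet in 0. 1b->1: no, cbb/ccb meet in 1. Open state 2: 1b->2.
bc: 1c undefined. 1c->0: no, bcaaa/ca meet in 0. 1c->1: no, bcaaa/ca meet in 0. 1c->2: ok.
bba: 2a undefined. 2a->0: no, babbab/ccb meet in 1. 2a->1: no, cbb/cbabcac meet in 2. 2a->2: no, babbab/bbaaaab meet in 2 with "b" left. Open state 3: 2a->3.
bcc: 2c undefined. 2c->0: ok.
abbb: 2b undefined. 2b->0: ok.
bbaa: 3a undefined. 3a->0: no, bcaaa/ca meet in 0. 3a->1: no, bcaaa/ca meet in 0. 3a->2: ok.
babbab: 3b undefined. 3b->0: no, babbab/ca meet in 0. 3b->1: no, babbab/ccb meet in 1. 3b->2: ok.
cbabcac: 3c undefined. 3c->0: ok.
All examples now run through 4 states with every (state, symbol) defined. Accept strings end in {2,3}, Reject strings end in {0,1}; accept={2,3}.

states=4 start=0 accept={2,3} delta: 0a->0 0b->1 0c->0 1a->0 1b->2 1c->2 2a->3 2b->0 2c->0 3a->2 3b->2 3c->0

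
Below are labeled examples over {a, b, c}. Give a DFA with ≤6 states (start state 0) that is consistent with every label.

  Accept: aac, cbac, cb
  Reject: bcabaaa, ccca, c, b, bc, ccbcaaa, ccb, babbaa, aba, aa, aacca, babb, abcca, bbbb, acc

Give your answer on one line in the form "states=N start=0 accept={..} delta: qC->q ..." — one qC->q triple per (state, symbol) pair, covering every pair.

states=3 start=0 accept={2} delta: 0a->1 0b->0 0c->1 1a->1 1b->2 1c->2 2a->1 2b->0 2c->0

State merging on the prefix tree: take the shortest (then alphabetical) example prefix whose next move is undefined and point that move at state 0, else 1, else 2, ...; a target is out if some Accept/Reject pair would then sit in one state with the same input left (inseparable). If every existing state is out, open a new one.
a: 0a undefined. 0a->0: no, aac/c meet in 0 with "c" left. Open state 1: 0a->1.
b: 0b undefined. 0b->0: ok.
c: 0c undefined. 0c->0: no, cb/c meet in 0. 0c->1: ok.
aa: 1a undefined. 1a->0: no, aac/bcabaaa meet in 1. 1a->1: ok.
ab: 1b undefined. 1b->0: no, cb/b meet in 0. 1b->1: no, cb/bcabaaa meet in 1. Open state 2: 1b->2.
ac: 1c undefined. 1c->0: no, aac/b meet in 0. 1c->1: no, aac/ccca meet in 1. 1c->2: ok.
aba: 2a undefined. 2a->0: no, cbac/bcabaaa meet in 1. 2a->1: ok.
abc: 2c undefined. 2c->0: ok.
ccb: 2b undefined. 2b->0: ok.
All examples now run through 3 states with every (state, symbol) defined. Accept strings end in {2}, Reject strings end in {0,1}; accept={2}.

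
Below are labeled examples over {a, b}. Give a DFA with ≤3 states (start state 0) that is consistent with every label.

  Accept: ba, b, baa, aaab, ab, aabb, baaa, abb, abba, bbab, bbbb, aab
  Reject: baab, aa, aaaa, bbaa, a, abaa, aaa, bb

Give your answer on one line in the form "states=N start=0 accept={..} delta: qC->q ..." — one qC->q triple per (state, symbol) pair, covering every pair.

states=3 start=0 accept={0,2} delta: 0a->1 0b->2 1a->1 1b->0 2a->2 2b->1

State merging on the prefix tree: take the shortest (then alphabetical) example prefix whose next move is undefined and point that move at state 0, else 1, else 2, ...; a target is out if some Accept/Reject pair would then sit in one state with the same input left (inseparable). If every existing state is out, open a new one.
a: 0a undefined. 0a->0: no, baa/abaa meet in 0 with "baa" left. Open state 1: 0a->1.
b: 0b undefined. 0b->0: no, ba/a meet in 1. 0b->1: no, ba/aa meet in 1 with "a" left. Open state 2: 0b->2.
aa: 1a undefined. 1a->0: no, aabb/bb meet in 2 with "b" left. 1a->1: ok.
ab: 1b undefined. 1b->0: ok.
ba: 2a undefined. 2a->0: no, ba/baab meet in 0. 2a->1: no, ba/aa meet in 1. 2a->2: ok.
bb: 2b undefined. 2b->0: no, aaab/baab meet in 0. 2b->1: ok.
All examples now run through 3 states with every (state, symbol) defined. Accept strings end in {0,2}, Reject strings end in {1}; accept={0,2}.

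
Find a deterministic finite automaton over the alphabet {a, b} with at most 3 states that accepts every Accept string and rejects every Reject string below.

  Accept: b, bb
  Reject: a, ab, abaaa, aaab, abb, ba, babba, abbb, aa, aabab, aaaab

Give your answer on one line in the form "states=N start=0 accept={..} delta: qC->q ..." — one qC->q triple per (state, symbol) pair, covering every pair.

State merging on the prefix tree: take the shortest (then alphabetical) example prefix whose next move is undefined and point that move at state 0, else 1, else 2, ...; a target is out if some Accept/Reject pair would then sit in one state with the same input left (inseparable). If every existing state is out, open a new one.
a: 0a undefined. 0a->0: no, b/ab meet in 0 with "b" left. Open state 1: 0a->1.
b: 0b undefined. 0b->0: ok.
aa: 1a undefined. 1a->0: no, b/aa meet in 0. 1a->1: ok.
ab: 1b undefined. 1b->0: no, b/ab meet in 0. 1b->1: ok.
All examples now run through 2 states with every (state, symbol) defined. Accept strings end in {0}, Reject strings end in {1}; accept={0}.

states=2 start=0 accept={0} delta: 0a->1 0b->0 1a->1 1b->1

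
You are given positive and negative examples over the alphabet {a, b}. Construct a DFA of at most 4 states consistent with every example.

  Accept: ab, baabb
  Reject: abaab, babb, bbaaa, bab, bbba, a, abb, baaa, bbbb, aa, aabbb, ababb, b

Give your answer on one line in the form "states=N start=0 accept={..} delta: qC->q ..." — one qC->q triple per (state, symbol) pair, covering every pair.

State merging on the prefix tree: take the shortest (then alphabetical) example prefix whose next move is undefined and point that move at state 0, else 1, else 2, ...; a target is out if some Accept/Reject pair would then sit in one state with the same input left (inseparable). If every existing state is out, open a new one.
a: 0a undefined. 0a->0: no, ab/b meet in 0 with "b" left. Open state 1: 0a->1.
b: 0b undefined. 0b->0: no, ab/bab meet in 1 with "b" left. 0b->1: ok.
aa: 1a undefined. 1a->0: no, ab/babb meet in 1 with "b" left. 1a->1: no, ab/bab meet in 1 with "b" left. Open state 2: 1a->2.
ab: 1b undefined. 1b->0: no, ab/bbbb meet in 0. 1b->1: no, ab/a meet in 1. 1b->2: no, ab/aa meet in 2. Open state 3: 1b->3.
aab: 2b undefined. 2b->0: no, ab/aabbb meet in 3. 2b->1: no, ab/babb meet in 3. 2b->2: ok.
aba: 3a undefined. 3a->0: no, ab/abaab meet in 3. 3a->1: ok.
abb: 3b undefined. 3b->0: ok.
baa: 2a undefined. 2a->0: ok.
All examples now run through 4 states with every (state, symbol) defined. Accept strings end in {3}, Reject strings end in {0,1,2}; accept={3}.

states=4 start=0 accept={3} delta: 0a->1 0b->1 1a->2 1b->3 2a->0 2b->2 3a->1 3b->0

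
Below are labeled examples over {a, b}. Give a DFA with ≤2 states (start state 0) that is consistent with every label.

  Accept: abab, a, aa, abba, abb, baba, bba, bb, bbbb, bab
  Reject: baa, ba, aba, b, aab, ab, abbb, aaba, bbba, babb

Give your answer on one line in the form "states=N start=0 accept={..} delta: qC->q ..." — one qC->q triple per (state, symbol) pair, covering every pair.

states=2 start=0 accept={0} delta: 0a->0 0b->1 1a->1 1b->0

Grow the machine one transition at a time. Run the examples from 0; the earliest place one falls off (shortest prefix, ties alphabetical) gets sent to the lowest-numbered state that keeps every Accept/Reject pair distinguishable — a pair clashes when both reach the same state with identical unread suffix — and to a fresh state only if none does.
a: 0a undefined. 0a->0: ok.
b: 0b undefined. 0b->0: no, abab/baa meet in 0. Open state 1: 0b->1.
ba: 1a undefined. 1a->0: no, abab/b meet in 1. 1a->1: ok.
bb: 1b undefined. 1b->0: ok.
All examples now run through 2 states with every (state, symbol) defined. Accept strings end in {0}, Reject strings end in {1}; accept={0}.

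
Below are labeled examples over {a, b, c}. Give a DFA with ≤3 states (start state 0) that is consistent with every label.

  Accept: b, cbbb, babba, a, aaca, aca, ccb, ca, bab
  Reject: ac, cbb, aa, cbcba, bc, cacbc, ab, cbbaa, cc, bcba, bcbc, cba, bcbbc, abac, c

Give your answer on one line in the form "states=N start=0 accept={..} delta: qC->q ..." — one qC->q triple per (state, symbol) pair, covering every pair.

states=2 start=0 accept={1} delta: 0a->1 0b->1 0c->0 1a->0 1b->0 1c->0

Grow the machine one transition at a time. Run the examples from 0; the earliest place one falls off (shortest prefix, ties alphabetical) gets sent to the lowest-numbered state that keeps every Accept/Reject pair distinguishable — a pair clashes when both reach the same state with identical unread suffix — and to a fresh state only if none does.
a: 0a undefined. 0a->0: no, b/ab meet in 0 with "b" left. Open state 1: 0a->1.
b: 0b undefined. 0b->0: no, bab/ab meet in 1 with "b" left. 0b->1: ok.
c: 0c undefined. 0c->0: ok.
aa: 1a undefined. 1a->0: ok.
ab: 1b undefined. 1b->0: ok.
ac: 1c undefined. 1c->0: ok.
All examples now run through 2 states with every (state, symbol) defined. Accept strings end in {1}, Reject strings end in {0}; accept={1}.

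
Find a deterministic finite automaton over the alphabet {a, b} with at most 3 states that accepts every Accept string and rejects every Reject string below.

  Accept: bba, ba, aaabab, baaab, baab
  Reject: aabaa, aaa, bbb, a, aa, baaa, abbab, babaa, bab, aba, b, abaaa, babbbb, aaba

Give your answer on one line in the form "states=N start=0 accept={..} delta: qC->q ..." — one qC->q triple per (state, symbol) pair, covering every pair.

states=3 start=0 accept={0} delta: 0a->1 0b->2 1a->1 1b->0 2a->0 2b->2

State merging on the prefix tree: take the shortest (then alphabetical) example prefix whose next move is undefined and point that move at state 0, else 1, else 2, ...; a target is out if some Accept/Reject pair would then sit in one state with the same input left (inseparable). If every existing state is out, open a new one.
a: 0a undefined. 0a->0: no, ba/aba meet in 0 with "ba" left. Open state 1: 0a->1.
b: 0b undefined. 0b->0: no, bba/a meet in 1. 0b->1: no, bba/aba meet in 1 with "ba" left. Open state 2: 0b->2.
aa: 1a undefined. 1a->0: no, ba/aaba meet in 2 with "a" left. 1a->1: ok.
ab: 1b undefined. 1b->0: ok.
ba: 2a undefined. 2a->0: ok.
bb: 2b undefined. 2b->0: no, bba/aabaa meet in 1. 2b->1: no, bba/aabaa meet in 1. 2b->2: ok.
All examples now run through 3 states with every (state, symbol) defined. Accept strings end in {0}, Reject strings end in {1,2}; accept={0}.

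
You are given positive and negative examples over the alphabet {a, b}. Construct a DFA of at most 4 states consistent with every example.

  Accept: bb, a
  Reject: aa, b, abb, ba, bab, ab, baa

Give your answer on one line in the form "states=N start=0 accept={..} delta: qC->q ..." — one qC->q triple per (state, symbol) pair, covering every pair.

Grow the machine one transition at a time. Run the examples from 0; the earliest place one falls off (shortest prefix, ties alphabetical) gets sent to the lowest-numbered state that keeps every Accept/Reject pair distinguishable — a pair clashes when both reach the same state with identical unread suffix — and to a fresh state only if none does.
a: 0a undefined. 0a->0: no, bb/abb meet in 0 with "bb" left. Open state 1: 0a->1.
b: 0b undefined. 0b->0: no, bb/b meet in 0. 0b->1: no, bb/ab meet in 1 with "b" left. Open state 2: 0b->2.
aa: 1a undefined. 1a->0: ok.
ab: 1b undefined. 1b->0: ok.
ba: 2a undefined. 2a->0: no, a/baa meet in 1. 2a->1: no, a/ba meet in 1. 2a->2: no, bb/bab meet in 2 with "b" left. Open state 3: 2a->3.
bb: 2b undefined. 2b->0: no, bb/aa meet in 0. 2b->1: ok.
baa: 3a undefined. 3a->0: ok.
bab: 3b undefined. 3b->0: ok.
All examples now run through 4 states with every (state, symbol) defined. Accept strings end in {1}, Reject strings end in {0,2,3}; accept={1}.

states=4 start=0 accept={1} delta: 0a->1 0b->2 1a->0 1b->0 2a->3 2b->1 3a->0 3b->0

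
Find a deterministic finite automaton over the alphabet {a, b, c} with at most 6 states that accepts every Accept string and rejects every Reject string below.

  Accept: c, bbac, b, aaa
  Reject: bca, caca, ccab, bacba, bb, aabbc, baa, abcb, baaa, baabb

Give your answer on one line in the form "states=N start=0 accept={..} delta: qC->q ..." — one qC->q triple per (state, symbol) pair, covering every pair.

Fold the examples into a partial DFA from state 0: repeatedly fix the first undefined (state, symbol) met by the shortest-then-alphabetical prefix, trying targets in increasing order and rejecting any under which an Accept and a Reject string meet in one state with the same remainder; add a state when all current targets are rejected. Accepting states are where Accept strings end.
a: 0a undefined. 0a->0: ok.
b: 0b undefined. 0b->0: no, c/aabbc meet in 0 with "c" left. Open state 1: 0b->1.
c: 0c undefined. 0c->0: no, c/caca meet in 0. 0c->1: ok.
ba: 1a undefined. 1a->0: no, aaa/caca meet in 0. 1a->1: no, c/baa meet in 1. Open state 2: 1a->2.
bb: 1b undefined. 1b->0: no, c/aabbc meet in 1. 1b->1: no, c/bb meet in 1. 1b->2: ok.
bc: 1c undefined. 1c->0: no, c/ccab meet in 1. 1c->1: ok.
baa: 2a undefined. 2a->0: no, aaa/baa meet in 0. 2a->1: no, c/baa meet in 1. 2a->2: no, bbac/aabbc meet in 2 with "c" left. Open state 3: 2a->3.
bac: 2c undefined. 2c->0: no, aaa/caca meet in 0. 2c->1: no, c/aabbc meet in 1. 2c->2: ok.
baaa: 3a undefined. 3a->0: no, aaa/baaa meet in 0. 3a->1: no, c/baaa meet in 1. 3a->2: ok.
baab: 3b undefined. 3b->0: no, c/baabb meet in 1. 3b->1: ok.
bacb: 2b undefined. 2b->0: no, aaa/ccab meet in 0. 2b->1: no, c/ccab meet in 1. 2b->2: ok.
bbac: 3c undefined. 3c->0: ok.
All examples now run through 4 states with every (state, symbol) defined. Accept strings end in {0,1}, Reject strings end in {2,3}; accept={0,1}.

states=4 start=0 accept={0,1} delta: 0a->0 0b->1 0c->1 1a->2 1b->2 1c->1 2a->3 2b->2 2c->2 3a->2 3b->1 3c->0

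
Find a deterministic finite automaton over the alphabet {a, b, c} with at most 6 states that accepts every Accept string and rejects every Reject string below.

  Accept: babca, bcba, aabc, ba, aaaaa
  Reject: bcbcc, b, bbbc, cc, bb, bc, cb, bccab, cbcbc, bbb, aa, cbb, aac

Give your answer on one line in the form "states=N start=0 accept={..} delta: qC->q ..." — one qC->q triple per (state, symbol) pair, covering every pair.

states=3 start=0 accept={1} delta: 0a->1 0b->0 0c->0 1a->2 1b->0 1c->1 2a->1 2b->1 2c->0

Fold the examples into a partial DFA from state 0: repeatedly fix the first undefined (state, symbol) met by the shortest-then-alphabetical prefix, trying targets in increasing order and rejecting any under which an Accept and a Reject string meet in one state with the same remainder; add a state when all current targets are rejected. Accepting states are where Accept strings end.
a: 0a undefined. 0a->0: no, aabc/bc meet in 0 with "bc" left. Open state 1: 0a->1.
b: 0b undefined. 0b->0: ok.
c: 0c undefined. 0c->0: ok.
aa: 1a undefined. 1a->0: no, aabc/bcbcc meet in 0. 1a->1: no, bcba/aa meet in 1. Open state 2: 1a->2.
aaa: 2a undefined. 2a->0: no, aaaaa/aa meet in 2. 2a->1: ok.
aab: 2b undefined. 2b->0: no, aabc/bcbcc meet in 0. 2b->1: ok.
aac: 2c undefined. 2c->0: ok.
bab: 1b undefined. 1b->0: ok.
aabc: 1c undefined. 1c->0: no, aabc/bcbcc meet in 0. 1c->1: ok.
All examples now run through 3 states with every (state, symbol) defined. Accept strings end in {1}, Reject strings end in {0,2}; accept={1}.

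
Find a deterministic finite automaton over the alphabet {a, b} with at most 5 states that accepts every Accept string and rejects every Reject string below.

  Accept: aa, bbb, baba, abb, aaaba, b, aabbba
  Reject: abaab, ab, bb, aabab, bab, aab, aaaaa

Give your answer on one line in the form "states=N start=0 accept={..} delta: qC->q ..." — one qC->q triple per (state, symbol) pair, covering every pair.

states=4 start=0 accept={1,2} delta: 0a->1 0b->1 1a->2 1b->0 2a->3 2b->0 3a->2 3b->0

Grow the machine one transition at a time. Run the examples from 0; the earliest place one falls off (shortest prefix, ties alphabetical) gets sent to the lowest-numbered state that keeps every Accept/Reject pair distinguishable — a pair clashes when both reach the same state with identical unread suffix — and to a fresh state only if none does.
a: 0a undefined. 0a->0: no, aa/aaaaa meet in 0. Open state 1: 0a->1.
b: 0b undefined. 0b->0: no, bbb/bb meet in 0. 0b->1: ok.
aa: 1a undefined. 1a->0: no, b/aabab meet in 1. 1a->1: no, aa/aaaaa meet in 1. Open state 2: 1a->2.
ab: 1b undefined. 1b->0: ok.
aaa: 2a undefined. 2a->0: no, aa/aaaaa meet in 2. 2a->1: no, bbb/aaaaa meet in 1. 2a->2: no, aa/aaaaa meet in 2. Open state 3: 2a->3.
aab: 2b undefined. 2b->0: ok.
aaaa: 3a undefined. 3a->0: no, bbb/aaaaa meet in 1. 3a->1: no, aa/aaaaa meet in 2. 3a->2: ok.
aaab: 3b undefined. 3b->0: ok.
All examples now run through 4 states with every (state, symbol) defined. Accept strings end in {1,2}, Reject strings end in {0,3}; accept={1,2}.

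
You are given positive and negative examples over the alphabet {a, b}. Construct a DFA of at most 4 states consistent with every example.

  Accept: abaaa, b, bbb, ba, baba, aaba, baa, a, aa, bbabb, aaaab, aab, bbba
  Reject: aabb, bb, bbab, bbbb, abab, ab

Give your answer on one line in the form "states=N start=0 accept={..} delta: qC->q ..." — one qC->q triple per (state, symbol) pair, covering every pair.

Grow the machine one transition at a time. Run the examples from 0; the earliest place one falls off (shortest prefix, ties alphabetical) gets sent to the lowest-numbered state that keeps every Accept/Reject pair distinguishable — a pair clashes when both reach the same state with identical unread suffix — and to a fresh state only if none does.
a: 0a undefined. 0a->0: no, b/ab meet in 0 with "b" left. Open state 1: 0a->1.
b: 0b undefined. 0b->0: no, b/bb meet in 0. 0b->1: ok.
aa: 1a undefined. 1a->0: ok.
ab: 1b undefined. 1b->0: no, ba/aabb meet in 0. 1b->1: no, b/aabb meet in 1. Open state 2: 1b->2.
aba: 2a undefined. 2a->0: no, b/bbab meet in 1. 2a->1: ok.
bbb: 2b undefined. 2b->0: no, abaaa/bbbb meet in 1. 2b->1: ok.
All examples now run through 3 states with every (state, symbol) defined. Accept strings end in {0,1}, Reject strings end in {2}; accept={0,1}.

states=3 start=0 accept={0,1} delta: 0a->1 0b->1 1a->0 1b->2 2a->1 2b->1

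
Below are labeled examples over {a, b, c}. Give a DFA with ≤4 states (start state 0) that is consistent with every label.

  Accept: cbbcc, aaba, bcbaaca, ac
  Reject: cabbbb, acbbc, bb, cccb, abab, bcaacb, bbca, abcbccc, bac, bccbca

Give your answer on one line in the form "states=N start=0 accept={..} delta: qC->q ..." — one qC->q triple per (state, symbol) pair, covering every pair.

State merging on the prefix tree: take the shortest (then alphabetical) example prefix whose next move is undefined and point that move at state 0, else 1, else 2, ...; a target is out if some Accept/Reject pair would then sit in one state with the same input left (inseparable). If every existing state is out, open a new one.
a: 0a undefined. 0a->0: ok.
b: 0b undefined. 0b->0: no, aaba/bb meet in 0. Open state 1: 0b->1.
c: 0c undefined. 0c->0: ok.
ba: 1a undefined. 1a->0: no, aaba/bac meet in 0. 1a->1: no, aaba/cccb meet in 1. Open state 2: 1a->2.
bb: 1b undefined. 1b->0: no, cbbcc/cabbbb meet in 0. 1b->1: ok.
bc: 1c undefined. 1c->0: no, cbbcc/acbbc meet in 0. 1c->1: no, cbbcc/cabbbb meet in 1. 1c->2: no, cbbcc/bac meet in 2 with "c" left. Open state 3: 1c->3.
bac: 2c undefined. 2c->0: no, ac/bac meet in 0. 2c->1: ok.
bca: 3a undefined. 3a->0: no, ac/bbca meet in 0. 3a->1: ok.
bcb: 3b undefined. 3b->0: no, bcbaaca/abcbccc meet in 0. 3b->1: ok.
bcc: 3c undefined. 3c->0: no, cbbcc/abcbccc meet in 0. 3c->1: no, cbbcc/cabbbb meet in 1. 3c->2: ok.
abab: 2b undefined. 2b->0: no, ac/abab meet in 0. 2b->1: ok.
bcbaa: 2a undefined. 2a->0: ok.
All examples now run through 4 states with every (state, symbol) defined. Accept strings end in {0,2}, Reject strings end in {1,3}; accept={0,2}.

states=4 start=0 accept={0,2} delta: 0a->0 0b->1 0c->0 1a->2 1b->1 1c->3 2a->0 2b->1 2c->1 3a->1 3b->1 3c->2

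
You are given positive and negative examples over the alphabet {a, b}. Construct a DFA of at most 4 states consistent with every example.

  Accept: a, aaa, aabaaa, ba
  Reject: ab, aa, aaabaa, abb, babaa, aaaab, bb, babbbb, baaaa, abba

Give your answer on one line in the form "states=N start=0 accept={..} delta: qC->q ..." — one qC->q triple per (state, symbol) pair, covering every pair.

states=3 start=0 accept={1} delta: 0a->1 0b->0 1a->0 1b->2 2a->2 2b->2

State merging on the prefix tree: take the shortest (then alphabetical) example prefix whose next move is undefined and point that move at state 0, else 1, else 2, ...; a target is out if some Accept/Reject pair would then sit in one state with the same input left (inseparable). If every existing state is out, open a new one.
a: 0a undefined. 0a->0: no, a/aa meet in 0. Open state 1: 0a->1.
b: 0b undefined. 0b->0: ok.
aa: 1a undefined. 1a->0: ok.
ab: 1b undefined. 1b->0: no, a/abba meet in 1. 1b->1: no, a/ab meet in 1. Open state 2: 1b->2.
abb: 2b undefined. 2b->0: no, a/abba meet in 1. 2b->1: no, a/abb meet in 1. 2b->2: ok.
abba: 2a undefined. 2a->0: no, a/aaabaa meet in 1. 2a->1: no, a/abba meet in 1. 2a->2: ok.
All examples now run through 3 states with every (state, symbol) defined. Accept strings end in {1}, Reject strings end in {0,2}; accept={1}.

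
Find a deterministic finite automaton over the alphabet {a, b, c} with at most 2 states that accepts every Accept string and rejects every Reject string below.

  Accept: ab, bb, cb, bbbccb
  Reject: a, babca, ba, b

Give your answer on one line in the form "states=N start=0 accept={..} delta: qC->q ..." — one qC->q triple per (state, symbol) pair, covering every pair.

states=2 start=0 accept={0} delta: 0a->1 0b->1 0c->1 1a->1 1b->0 1c->0

Fold the examples into a partial DFA from state 0: repeatedly fix the first undefined (state, symbol) met by the shortest-then-alphabetical prefix, trying targets in increasing order and rejecting any under which an Accept and a Reject string meet in one state with the same remainder; add a state when all current targets are rejected. Accepting states are where Accept strings end.
a: 0a undefined. 0a->0: no, ab/b meet in 0 with "b" left. Open state 1: 0a->1.
b: 0b undefined. 0b->0: no, bb/b meet in 0. 0b->1: ok.
c: 0c undefined. 0c->0: no, cb/a meet in 1. 0c->1: ok.
ab: 1b undefined. 1b->0: ok.
ba: 1a undefined. 1a->0: no, ab/ba meet in 0. 1a->1: ok.
bbbc: 1c undefined. 1c->0: ok.
All examples now run through 2 states with every (state, symbol) defined. Accept strings end in {0}, Reject strings end in {1}; accept={0}.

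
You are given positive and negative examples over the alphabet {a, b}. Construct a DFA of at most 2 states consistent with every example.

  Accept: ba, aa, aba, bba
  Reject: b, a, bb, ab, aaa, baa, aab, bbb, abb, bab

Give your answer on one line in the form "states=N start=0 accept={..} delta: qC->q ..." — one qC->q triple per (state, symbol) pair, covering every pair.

Fold the examples into a partial DFA from state 0: repeatedly fix the first undefined (state, symbol) met by the shortest-then-alphabetical prefix, trying targets in increasing order and rejecting any under which an Accept and a Reject string meet in one state with the same remainder; add a state when all current targets are rejected. Accepting states are where Accept strings end.
a: 0a undefined. 0a->0: no, aa/a meet in 0. Open state 1: 0a->1.
b: 0b undefined. 0b->0: no, ba/a meet in 1. 0b->1: ok.
aa: 1a undefined. 1a->0: ok.
ab: 1b undefined. 1b->0: no, ba/bb meet in 0. 1b->1: ok.
All examples now run through 2 states with every (state, symbol) defined. Accept strings end in {0}, Reject strings end in {1}; accept={0}.

states=2 start=0 accept={0} delta: 0a->1 0b->1 1a->0 1b->1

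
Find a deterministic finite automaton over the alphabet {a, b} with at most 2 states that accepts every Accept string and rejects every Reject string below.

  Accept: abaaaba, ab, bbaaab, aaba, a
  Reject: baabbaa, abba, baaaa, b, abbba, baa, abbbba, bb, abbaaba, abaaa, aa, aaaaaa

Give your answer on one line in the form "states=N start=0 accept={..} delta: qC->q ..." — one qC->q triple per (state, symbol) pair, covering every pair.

Grow the machine one transition at a time. Run the examples from 0; the earliest place one falls off (shortest prefix, ties alphabetical) gets sent to the lowest-numbered state that keeps every Accept/Reject pair distinguishable — a pair clashes when both reach the same state with identical unread suffix — and to a fresh state only if none does.
a: 0a undefined. 0a->0: no, ab/b meet in 0 with "b" left. Open state 1: 0a->1.
b: 0b undefined. 0b->0: ok.
aa: 1a undefined. 1a->0: ok.
ab: 1b undefined. 1b->0: no, abaaaba/abba meet in 1. 1b->1: ok.
All examples now run through 2 states with every (state, symbol) defined. Accept strings end in {1}, Reject strings end in {0}; accept={1}.

states=2 start=0 accept={1} delta: 0a->1 0b->0 1a->0 1b->1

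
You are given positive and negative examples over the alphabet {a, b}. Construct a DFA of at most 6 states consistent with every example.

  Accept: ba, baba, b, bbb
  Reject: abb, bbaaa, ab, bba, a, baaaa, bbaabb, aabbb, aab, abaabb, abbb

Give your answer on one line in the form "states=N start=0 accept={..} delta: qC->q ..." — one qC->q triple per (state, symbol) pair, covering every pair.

states=3 start=0 accept={0,2} delta: 0a->1 0b->2 1a->1 1b->1 2a->0 2b->0

Grow the machine one transition at a time. Run the examples from 0; the earliest place one falls off (shortest prefix, ties alphabetical) gets sent to the lowest-numbered state that keeps every Accept/Reject pair distinguishable — a pair clashes when both reach the same state with identical unread suffix — and to a fresh state only if none does.
a: 0a undefined. 0a->0: no, b/ab meet in 0 with "b" left. Open state 1: 0a->1.
b: 0b undefined. 0b->0: no, ba/bba meet in 1. 0b->1: no, b/a meet in 1. Open state 2: 0b->2.
aa: 1a undefined. 1a->0: no, b/aab meet in 2. 1a->1: ok.
ab: 1b undefined. 1b->0: no, b/abb meet in 2. 1b->1: ok.
ba: 2a undefined. 2a->0: ok.
bb: 2b undefined. 2b->0: ok.
All examples now run through 3 states with every (state, symbol) defined. Accept strings end in {0,2}, Reject strings end in {1}; accept={0,2}.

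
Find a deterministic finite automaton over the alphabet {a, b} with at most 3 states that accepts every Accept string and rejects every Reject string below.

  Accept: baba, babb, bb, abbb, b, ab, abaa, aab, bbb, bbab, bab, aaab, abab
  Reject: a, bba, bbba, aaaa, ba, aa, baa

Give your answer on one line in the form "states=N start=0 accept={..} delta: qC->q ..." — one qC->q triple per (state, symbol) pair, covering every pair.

State merging on the prefix tree: take the shortest (then alphabetical) example prefix whose next move is undefined and point that move at state 0, else 1, else 2, ...; a target is out if some Accept/Reject pair would then sit in one state with the same input left (inseparable). If every existing state is out, open a new one.
a: 0a undefined. 0a->0: no, abaa/baa meet in 0 with "baa" left. Open state 1: 0a->1.
b: 0b undefined. 0b->0: ok.
aa: 1a undefined. 1a->0: no, bb/aaaa meet in 0. 1a->1: ok.
ab: 1b undefined. 1b->0: no, baba/a meet in 1. 1b->1: no, baba/a meet in 1. Open state 2: 1b->2.
aba: 2a undefined. 2a->0: no, abaa/a meet in 1. 2a->1: no, baba/a meet in 1. 2a->2: ok.
abb: 2b undefined. 2b->0: ok.
All examples now run through 3 states with every (state, symbol) defined. Accept strings end in {0,2}, Reject strings end in {1}; accept={0,2}.

states=3 start=0 accept={0,2} delta: 0a->1 0b->0 1a->1 1b->2 2a->2 2b->0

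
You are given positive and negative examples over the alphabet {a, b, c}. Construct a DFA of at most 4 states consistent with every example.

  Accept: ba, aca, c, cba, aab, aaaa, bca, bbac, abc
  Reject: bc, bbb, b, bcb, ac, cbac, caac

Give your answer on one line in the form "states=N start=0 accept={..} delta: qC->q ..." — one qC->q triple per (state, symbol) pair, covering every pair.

states=4 start=0 accept={0,2} delta: 0a->1 0b->1 0c->0 1a->2 1b->3 1c->1 2a->1 2b->0 2c->1 3a->0 3b->1 3c->0

Grow the machine one transition at a time. Run the examples from 0; the earliest place one falls off (shortest prefix, ties alphabetical) gets sent to the lowest-numbered state that keeps every Accept/Reject pair distinguishable — a pair clashes when both reach the same state with identical unread suffix — and to a fresh state only if none does.
a: 0a undefined. 0a->0: no, c/ac meet in 0 with "c" left. Open state 1: 0a->1.
b: 0b undefined. 0b->0: no, c/bc meet in 0 with "c" left. 0b->1: ok.
c: 0c undefined. 0c->0: ok.
aa: 1a undefined. 1a->0: no, ba/cbac meet in 0. 1a->1: no, ba/b meet in 1. Open state 2: 1a->2.
ab: 1b undefined. 1b->0: no, bbac/bc meet in 1 with "c" left. 1b->1: no, bbac/cbac meet in 2 with "c" left. 1b->2: no, aab/bbb meet in 2 with "b" left. Open state 3: 1b->3.
ac: 1c undefined. 1c->0: no, aca/b meet in 1. 1c->1: ok.
aaa: 2a undefined. 2a->0: no, aaaa/bc meet in 1. 2a->1: ok.
aab: 2b undefined. 2b->0: ok.
abc: 3c undefined. 3c->0: ok.
bba: 3a undefined. 3a->0: ok.
bbb: 3b undefined. 3b->0: no, c/bbb meet in 0. 3b->1: ok.
caac: 2c undefined. 2c->0: no, c/cbac meet in 0. 2c->1: ok.
All examples now run through 4 states with every (state, symbol) defined. Accept strings end in {0,2}, Reject strings end in {1,3}; accept={0,2}.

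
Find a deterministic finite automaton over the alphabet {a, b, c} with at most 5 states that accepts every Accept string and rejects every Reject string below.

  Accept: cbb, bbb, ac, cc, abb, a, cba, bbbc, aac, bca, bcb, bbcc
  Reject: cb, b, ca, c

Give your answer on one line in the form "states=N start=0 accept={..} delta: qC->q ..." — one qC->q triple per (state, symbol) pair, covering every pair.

states=4 start=0 accept={0,1} delta: 0a->1 0b->2 0c->2 1a->1 1b->1 1c->0 2a->2 2b->3 2c->1 3a->0 3b->1 3c->1

Grow the machine one transition at a time. Run the examples from 0; the earliest place one falls off (shortest prefix, ties alphabetical) gets sent to the lowest-numbered state that keeps every Accept/Reject pair distinguishable — a pair clashes when both reach the same state with identical unread suffix — and to a fresh state only if none does.
a: 0a undefined. 0a->0: no, ac/c meet in 0 with "c" left. Open state 1: 0a->1.
b: 0b undefined. 0b->0: no, bbb/b meet in 0. 0b->1: no, a/b meet in 1. Open state 2: 0b->2.
c: 0c undefined. 0c->0: no, cc/c meet in 0. 0c->1: no, a/c meet in 1. 0c->2: ok.
aa: 1a undefined. 1a->0: no, aac/b meet in 2. 1a->1: ok.
ab: 1b undefined. 1b->0: no, abb/b meet in 2. 1b->1: ok.
ac: 1c undefined. 1c->0: ok.
bb: 2b undefined. 2b->0: no, cbb/b meet in 2. 2b->1: no, cbb/cb meet in 1. 2b->2: no, cbb/cb meet in 2. Open state 3: 2b->3.
bc: 2c undefined. 2c->0: no, bcb/b meet in 2. 2c->1: ok.
ca: 2a undefined. 2a->0: no, ac/ca meet in 0. 2a->1: no, cc/ca meet in 1. 2a->2: ok.
bbb: 3b undefined. 3b->0: no, bbbc/b meet in 2. 3b->1: ok.
bbc: 3c undefined. 3c->0: no, bbcc/b meet in 2. 3c->1: ok.
cba: 3a undefined. 3a->0: ok.
All examples now run through 4 states with every (state, symbol) defined. Accept strings end in {0,1}, Reject strings end in {2,3}; accept={0,1}.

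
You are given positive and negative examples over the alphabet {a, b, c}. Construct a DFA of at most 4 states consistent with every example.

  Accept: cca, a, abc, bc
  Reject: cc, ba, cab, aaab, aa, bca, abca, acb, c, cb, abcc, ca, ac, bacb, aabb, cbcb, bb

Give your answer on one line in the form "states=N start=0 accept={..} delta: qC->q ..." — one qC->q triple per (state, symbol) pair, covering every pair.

states=4 start=0 accept={1} delta: 0a->1 0b->2 0c->3 1a->0 1b->2 1c->0 2a->0 2b->0 2c->1 3a->0 3b->0 3c->0

Fold the examples into a partial DFA from state 0: repeatedly fix the first undefined (state, symbol) met by the shortest-then-alphabetical prefix, trying targets in increasing order and rejecting any under which an Accept and a Reject string meet in one state with the same remainder; add a state when all current targets are rejected. Accepting states are where Accept strings end.
a: 0a undefined. 0a->0: no, a/aa meet in 0. Open state 1: 0a->1.
b: 0b undefined. 0b->0: no, a/ba meet in 1. 0b->1: no, bc/ac meet in 1 with "c" left. Open state 2: 0b->2.
c: 0c undefined. 0c->0: no, cca/ca meet in 1. 0c->1: no, a/c meet in 1. 0c->2: no, cca/bca meet in 2 with "ca" left. Open state 3: 0c->3.
aa: 1a undefined. 1a->0: ok.
ab: 1b undefined. 1b->0: no, abc/c meet in 3. 1b->1: no, a/aaab meet in 1. 1b->2: ok.
ac: 1c undefined. 1c->0: ok.
ba: 2a undefined. 2a->0: ok.
bb: 2b undefined. 2b->0: ok.
bc: 2c undefined. 2c->0: no, a/bca meet in 1. 2c->1: ok.
ca: 3a undefined. 3a->0: ok.
cb: 3b undefined. 3b->0: ok.
cc: 3c undefined. 3c->0: ok.
All examples now run through 4 states with every (state, symbol) defined. Accept strings end in {1}, Reject strings end in {0,2,3}; accept={1}.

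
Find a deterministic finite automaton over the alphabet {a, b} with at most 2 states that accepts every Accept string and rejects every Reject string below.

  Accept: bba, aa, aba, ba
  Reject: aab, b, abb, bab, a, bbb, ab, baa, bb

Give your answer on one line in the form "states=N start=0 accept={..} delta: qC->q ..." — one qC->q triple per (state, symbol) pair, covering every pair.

states=2 start=0 accept={0} delta: 0a->1 0b->1 1a->0 1b->1

Fold the examples into a partial DFA from state 0: repeatedly fix the first undefined (state, symbol) met by the shortest-then-alphabetical prefix, trying targets in increasing order and rejecting any under which an Accept and a Reject string meet in one state with the same remainder; add a state when all current targets are rejected. Accepting states are where Accept strings end.
a: 0a undefined. 0a->0: no, aa/a meet in 0. Open state 1: 0a->1.
b: 0b undefined. 0b->0: no, bba/a meet in 1. 0b->1: ok.
aa: 1a undefined. 1a->0: ok.
ab: 1b undefined. 1b->0: no, bba/aab meet in 1. 1b->1: ok.
All examples now run through 2 states with every (state, symbol) defined. Accept strings end in {0}, Reject strings end in {1}; accept={0}.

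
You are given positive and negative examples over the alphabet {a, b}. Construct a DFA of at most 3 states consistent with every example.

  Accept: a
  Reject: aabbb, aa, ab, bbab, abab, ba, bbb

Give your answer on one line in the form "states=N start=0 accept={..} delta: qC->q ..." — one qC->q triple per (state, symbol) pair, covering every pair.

states=3 start=0 accept={1} delta: 0a->1 0b->1 1a->0 1b->2 2a->1 2b->0

Grow the machine one transition at a time. Run the examples from 0; the earliest place one falls off (shortest prefix, ties alphabetical) gets sent to the lowest-numbered state that keeps every Accept/Reject pair distinguishable — a pair clashes when both reach the same state with identical unread suffix — and to a fresh state only if none does.
a: 0a undefined. 0a->0: no, a/aa meet in 0. Open state 1: 0a->1.
b: 0b undefined. 0b->0: no, a/ba meet in 1. 0b->1: ok.
aa: 1a undefined. 1a->0: ok.
ab: 1b undefined. 1b->0: no, a/aabbb meet in 1. 1b->1: no, a/aabbb meet in 1. Open state 2: 1b->2.
aba: 2a undefined. 2a->0: no, a/bbab meet in 1. 2a->1: ok.
bbb: 2b undefined. 2b->0: ok.
All examples now run through 3 states with every (state, symbol) defined. Accept strings end in {1}, Reject strings end in {0,2}; accept={1}.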